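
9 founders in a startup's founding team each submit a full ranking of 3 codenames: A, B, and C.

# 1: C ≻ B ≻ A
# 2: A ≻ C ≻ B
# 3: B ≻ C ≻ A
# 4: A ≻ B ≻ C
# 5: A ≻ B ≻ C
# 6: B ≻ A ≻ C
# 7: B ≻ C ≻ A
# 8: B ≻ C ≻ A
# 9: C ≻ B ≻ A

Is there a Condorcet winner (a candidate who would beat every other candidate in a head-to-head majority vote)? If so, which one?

Head-to-head results (9 voters total):
A vs B: B wins 6–3.
A vs C: C wins 5–4.
B vs C: B wins 6–3.
B beats each rival — A (6–3), C (6–3) — so B is the Condorcet winner.

B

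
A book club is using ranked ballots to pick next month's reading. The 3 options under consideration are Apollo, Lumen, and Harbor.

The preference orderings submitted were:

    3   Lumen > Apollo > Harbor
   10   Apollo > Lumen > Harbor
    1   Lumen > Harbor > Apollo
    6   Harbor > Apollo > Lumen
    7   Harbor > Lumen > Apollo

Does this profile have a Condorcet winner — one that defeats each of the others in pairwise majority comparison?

Head-to-head results (27 voters total):
Apollo vs Lumen: Apollo wins 16–11.
Apollo vs Harbor: Harbor wins 14–13.
Lumen vs Harbor: Lumen wins 14–13.
No candidate beats all others: Apollo beats Lumen beats Harbor beats Apollo, a majority cycle.

No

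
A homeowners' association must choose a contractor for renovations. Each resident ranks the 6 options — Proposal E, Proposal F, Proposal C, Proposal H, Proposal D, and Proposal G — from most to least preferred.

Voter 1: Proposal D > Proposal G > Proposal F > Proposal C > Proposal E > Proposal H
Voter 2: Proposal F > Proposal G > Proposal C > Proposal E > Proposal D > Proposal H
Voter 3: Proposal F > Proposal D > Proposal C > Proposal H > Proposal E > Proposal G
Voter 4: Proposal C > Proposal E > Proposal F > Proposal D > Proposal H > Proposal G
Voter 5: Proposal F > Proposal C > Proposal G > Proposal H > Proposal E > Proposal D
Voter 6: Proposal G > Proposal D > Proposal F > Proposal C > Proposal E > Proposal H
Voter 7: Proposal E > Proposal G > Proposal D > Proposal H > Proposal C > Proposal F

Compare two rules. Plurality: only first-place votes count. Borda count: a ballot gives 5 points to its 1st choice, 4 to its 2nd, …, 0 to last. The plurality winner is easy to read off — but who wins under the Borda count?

Plurality first-place counts: Proposal E 1, Proposal F 3, Proposal C 1, Proposal H 0, Proposal D 1, Proposal G 1 → Proposal F.
Borda totals: Proposal E 15, Proposal F 24, Proposal C 20, Proposal H 7, Proposal D 19, Proposal G 20 → Proposal F.

Proposal F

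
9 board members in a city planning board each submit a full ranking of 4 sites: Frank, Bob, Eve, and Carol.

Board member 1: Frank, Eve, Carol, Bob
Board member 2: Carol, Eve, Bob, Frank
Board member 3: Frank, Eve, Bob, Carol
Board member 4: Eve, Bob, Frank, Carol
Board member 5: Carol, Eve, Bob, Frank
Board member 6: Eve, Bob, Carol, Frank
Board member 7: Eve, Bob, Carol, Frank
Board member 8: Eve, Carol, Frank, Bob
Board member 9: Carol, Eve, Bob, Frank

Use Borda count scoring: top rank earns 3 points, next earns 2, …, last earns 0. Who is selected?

Eve

Borda scores:
  Frank: 3 + 0 + 3 + 1 + 0 + 0 + 0 + 1 + 0 = 8
  Bob: 0 + 1 + 1 + 2 + 1 + 2 + 2 + 0 + 1 = 10
  Eve: 2 + 2 + 2 + 3 + 2 + 3 + 3 + 3 + 2 = 22
  Carol: 1 + 3 + 0 + 0 + 3 + 1 + 1 + 2 + 3 = 14
Eve has the highest total.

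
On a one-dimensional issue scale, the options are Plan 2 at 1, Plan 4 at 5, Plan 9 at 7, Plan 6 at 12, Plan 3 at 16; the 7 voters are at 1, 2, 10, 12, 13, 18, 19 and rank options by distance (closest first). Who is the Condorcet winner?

Plan 6

With single-peaked preferences on a line, the Condorcet winner is the candidate closest to the median voter.
The median voter (position 12) is closest to Plan 6 at 12.
Check: Plan 6 vs Plan 4 — voters closer to Plan 6: 5 of 7.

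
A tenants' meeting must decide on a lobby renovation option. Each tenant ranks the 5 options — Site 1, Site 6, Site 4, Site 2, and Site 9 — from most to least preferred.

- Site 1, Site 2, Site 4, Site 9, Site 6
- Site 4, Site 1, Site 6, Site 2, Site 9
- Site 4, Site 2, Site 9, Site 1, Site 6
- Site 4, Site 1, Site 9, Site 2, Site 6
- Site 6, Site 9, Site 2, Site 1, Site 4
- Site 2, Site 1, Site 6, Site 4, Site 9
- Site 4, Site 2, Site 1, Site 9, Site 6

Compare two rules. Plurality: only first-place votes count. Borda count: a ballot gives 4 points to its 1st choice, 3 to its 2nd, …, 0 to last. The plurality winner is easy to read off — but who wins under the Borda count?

Plurality first-place counts: Site 1 1, Site 6 1, Site 4 4, Site 2 1, Site 9 0 → Site 4.
Borda totals: Site 1 17, Site 6 8, Site 4 19, Site 2 17, Site 9 9 → Site 4.

Site 4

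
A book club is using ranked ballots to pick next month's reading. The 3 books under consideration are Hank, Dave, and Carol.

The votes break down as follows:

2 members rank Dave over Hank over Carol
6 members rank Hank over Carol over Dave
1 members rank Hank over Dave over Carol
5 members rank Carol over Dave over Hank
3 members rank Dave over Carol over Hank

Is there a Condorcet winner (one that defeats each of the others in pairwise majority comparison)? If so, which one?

Head-to-head results (17 voters total):
Hank vs Dave: Dave wins 10–7.
Hank vs Carol: Hank wins 9–8.
Dave vs Carol: Carol wins 11–6.
No candidate beats all others: Hank beats Carol beats Dave beats Hank, a majority cycle.

No Condorcet winner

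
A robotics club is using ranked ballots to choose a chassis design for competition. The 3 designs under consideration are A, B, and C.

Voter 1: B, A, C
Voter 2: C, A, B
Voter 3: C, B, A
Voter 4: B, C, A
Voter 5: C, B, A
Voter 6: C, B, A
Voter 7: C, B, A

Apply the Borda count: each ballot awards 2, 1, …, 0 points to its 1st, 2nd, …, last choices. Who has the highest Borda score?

C

Borda scores:
  A: 1 + 1 + 0 + 0 + 0 + 0 + 0 = 2
  B: 2 + 0 + 1 + 2 + 1 + 1 + 1 = 8
  C: 0 + 2 + 2 + 1 + 2 + 2 + 2 = 11
C has the highest total.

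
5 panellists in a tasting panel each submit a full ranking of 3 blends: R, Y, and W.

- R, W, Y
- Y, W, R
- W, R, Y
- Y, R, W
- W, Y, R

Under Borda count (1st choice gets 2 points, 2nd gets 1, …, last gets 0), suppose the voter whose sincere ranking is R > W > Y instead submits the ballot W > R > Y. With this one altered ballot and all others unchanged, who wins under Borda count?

W

Borda totals with the altered ballot: R 3, Y 5, W 7.
The winner is unchanged: still W.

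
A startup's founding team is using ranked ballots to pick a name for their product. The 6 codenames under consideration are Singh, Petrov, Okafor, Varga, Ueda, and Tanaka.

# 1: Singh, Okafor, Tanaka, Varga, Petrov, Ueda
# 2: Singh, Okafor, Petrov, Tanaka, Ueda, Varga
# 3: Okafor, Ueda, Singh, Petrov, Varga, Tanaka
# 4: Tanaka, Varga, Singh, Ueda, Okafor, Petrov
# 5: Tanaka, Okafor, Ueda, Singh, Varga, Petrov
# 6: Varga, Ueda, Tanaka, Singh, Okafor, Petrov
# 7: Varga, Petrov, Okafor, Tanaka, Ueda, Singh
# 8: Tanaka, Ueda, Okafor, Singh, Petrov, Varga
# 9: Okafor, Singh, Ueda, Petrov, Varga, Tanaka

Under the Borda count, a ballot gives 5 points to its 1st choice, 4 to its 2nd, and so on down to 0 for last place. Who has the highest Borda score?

Borda scores:
  Singh: 5 + 5 + 3 + 3 + 2 + 2 + 0 + 2 + 4 = 26
  Petrov: 1 + 3 + 2 + 0 + 0 + 0 + 4 + 1 + 2 = 13
  Okafor: 4 + 4 + 5 + 1 + 4 + 1 + 3 + 3 + 5 = 30
  Varga: 2 + 0 + 1 + 4 + 1 + 5 + 5 + 0 + 1 = 19
  Ueda: 0 + 1 + 4 + 2 + 3 + 4 + 1 + 4 + 3 = 22
  Tanaka: 3 + 2 + 0 + 5 + 5 + 3 + 2 + 5 + 0 = 25
Okafor has the highest total.

Okafor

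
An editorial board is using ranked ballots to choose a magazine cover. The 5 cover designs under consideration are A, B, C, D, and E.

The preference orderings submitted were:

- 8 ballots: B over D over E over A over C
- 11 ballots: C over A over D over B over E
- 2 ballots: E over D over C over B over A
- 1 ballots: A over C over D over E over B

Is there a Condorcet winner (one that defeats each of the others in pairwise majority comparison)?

Head-to-head results (22 voters total):
A vs B: A wins 12–10.
A vs C: C wins 13–9.
A vs D: A wins 12–10.
A vs E: A wins 12–10.
B vs C: C wins 14–8.
B vs D: D wins 14–8.
B vs E: B wins 19–3.
C vs D: C wins 12–10.
C vs E: C wins 12–10.
D vs E: D wins 20–2.
C beats each rival — A (13–9), B (14–8), D (12–10), E (12–10) — so C is the Condorcet winner.

Yes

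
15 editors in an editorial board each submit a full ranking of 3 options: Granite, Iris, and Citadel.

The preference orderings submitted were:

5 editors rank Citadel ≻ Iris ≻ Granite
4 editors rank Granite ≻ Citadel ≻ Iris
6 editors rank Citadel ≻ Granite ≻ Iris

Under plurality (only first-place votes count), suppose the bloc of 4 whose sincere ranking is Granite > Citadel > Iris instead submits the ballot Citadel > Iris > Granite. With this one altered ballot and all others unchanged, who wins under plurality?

First-place totals with the altered ballot: Granite 0, Iris 0, Citadel 15.
The winner is unchanged: still Citadel.

Citadel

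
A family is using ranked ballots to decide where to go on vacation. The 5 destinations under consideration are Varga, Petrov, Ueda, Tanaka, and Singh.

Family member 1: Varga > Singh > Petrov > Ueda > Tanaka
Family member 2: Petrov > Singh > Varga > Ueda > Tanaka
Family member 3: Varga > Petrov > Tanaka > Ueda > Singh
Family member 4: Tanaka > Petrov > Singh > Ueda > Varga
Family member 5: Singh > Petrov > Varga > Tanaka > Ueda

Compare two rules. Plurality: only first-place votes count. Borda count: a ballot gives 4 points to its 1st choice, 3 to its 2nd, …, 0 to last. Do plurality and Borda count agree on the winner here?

No

Plurality first-place counts: Varga 2, Petrov 1, Ueda 0, Tanaka 1, Singh 1 → Varga.
Borda totals: Varga 12, Petrov 15, Ueda 4, Tanaka 7, Singh 12 → Petrov.
The two rules disagree: plurality picks Varga, Borda picks Petrov.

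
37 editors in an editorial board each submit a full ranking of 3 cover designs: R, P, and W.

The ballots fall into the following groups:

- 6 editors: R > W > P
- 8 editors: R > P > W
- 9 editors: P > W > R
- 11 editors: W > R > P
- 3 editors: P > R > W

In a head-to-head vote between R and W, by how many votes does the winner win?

Ballots ranking R above W: 6+8+3 = 17.
Ballots ranking W above R: 9+11 = 20.
W wins 20–17, a margin of 3.

3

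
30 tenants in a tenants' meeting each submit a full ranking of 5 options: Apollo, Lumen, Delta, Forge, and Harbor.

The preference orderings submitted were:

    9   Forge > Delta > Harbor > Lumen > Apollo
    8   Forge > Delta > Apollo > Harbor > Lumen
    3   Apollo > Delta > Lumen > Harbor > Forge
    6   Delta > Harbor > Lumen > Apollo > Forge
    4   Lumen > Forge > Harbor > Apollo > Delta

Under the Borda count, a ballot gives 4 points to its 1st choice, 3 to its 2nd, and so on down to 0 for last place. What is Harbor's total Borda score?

55

Borda scores:
  Apollo: 9·0 + 8·2 + 3·4 + 6·1 + 4·1 = 38
  Lumen: 9·1 + 8·0 + 3·2 + 6·2 + 4·4 = 43
  Delta: 9·3 + 8·3 + 3·3 + 6·4 + 4·0 = 84
  Forge: 9·4 + 8·4 + 3·0 + 6·0 + 4·3 = 80
  Harbor: 9·2 + 8·1 + 3·1 + 6·3 + 4·2 = 55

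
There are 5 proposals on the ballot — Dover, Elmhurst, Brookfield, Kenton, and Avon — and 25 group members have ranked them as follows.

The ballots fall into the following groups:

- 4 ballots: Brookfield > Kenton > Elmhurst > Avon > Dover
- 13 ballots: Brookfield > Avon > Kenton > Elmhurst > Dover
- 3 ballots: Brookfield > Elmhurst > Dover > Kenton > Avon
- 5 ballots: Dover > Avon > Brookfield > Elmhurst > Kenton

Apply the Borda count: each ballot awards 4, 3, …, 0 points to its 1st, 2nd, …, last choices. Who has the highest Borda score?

Borda scores:
  Dover: 4·0 + 13·0 + 3·2 + 5·4 = 26
  Elmhurst: 4·2 + 13·1 + 3·3 + 5·1 = 35
  Brookfield: 4·4 + 13·4 + 3·4 + 5·2 = 90
  Kenton: 4·3 + 13·2 + 3·1 + 5·0 = 41
  Avon: 4·1 + 13·3 + 3·0 + 5·3 = 58
Brookfield has the highest total.

Brookfield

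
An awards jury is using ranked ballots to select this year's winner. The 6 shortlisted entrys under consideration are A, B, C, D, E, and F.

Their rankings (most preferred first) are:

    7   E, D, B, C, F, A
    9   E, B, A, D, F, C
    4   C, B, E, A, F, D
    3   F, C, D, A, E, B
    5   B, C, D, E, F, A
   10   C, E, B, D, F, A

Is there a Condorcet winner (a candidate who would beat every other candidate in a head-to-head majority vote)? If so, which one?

There is no Condorcet winner

Head-to-head results (38 voters total):
A vs B: B wins 35–3.
A vs C: C wins 29–9.
A vs D: D wins 25–13.
A vs E: E wins 35–3.
A vs F: F wins 25–13.
B vs C: B wins 21–17.
B vs D: B wins 28–10.
B vs E: E wins 29–9.
B vs F: B wins 35–3.
C vs D: C wins 22–16.
C vs E: C wins 22–16.
C vs F: C wins 26–12.
D vs E: E wins 30–8.
D vs F: D wins 31–7.
E vs F: E wins 35–3.
No candidate beats all others: B beats C beats E beats B, a majority cycle.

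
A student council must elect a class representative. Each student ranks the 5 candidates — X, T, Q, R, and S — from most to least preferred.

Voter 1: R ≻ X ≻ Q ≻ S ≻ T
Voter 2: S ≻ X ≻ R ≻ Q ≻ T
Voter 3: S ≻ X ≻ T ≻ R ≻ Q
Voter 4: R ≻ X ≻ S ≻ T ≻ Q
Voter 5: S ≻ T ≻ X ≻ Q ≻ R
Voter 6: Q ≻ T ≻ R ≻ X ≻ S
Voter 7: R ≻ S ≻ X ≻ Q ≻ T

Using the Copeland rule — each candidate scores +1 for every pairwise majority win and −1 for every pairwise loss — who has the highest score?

R

Pairwise results:
  X vs T: X wins 5–2.
  X vs Q: X wins 6–1.
  X vs R: R wins 4–3.
  X vs S: S wins 4–3.
  T vs Q: Q wins 4–3.
  T vs R: R wins 4–3.
  T vs S: S wins 6–1.
  Q vs R: R wins 5–2.
  Q vs S: S wins 5–2.
  R vs S: R wins 4–3.
Copeland scores (wins − losses):
  X: 2 − 2 = 0
  T: 0 − 4 = -4
  Q: 1 − 3 = -2
  R: 4 − 0 = 4
  S: 3 − 1 = 2
R has the best Copeland score.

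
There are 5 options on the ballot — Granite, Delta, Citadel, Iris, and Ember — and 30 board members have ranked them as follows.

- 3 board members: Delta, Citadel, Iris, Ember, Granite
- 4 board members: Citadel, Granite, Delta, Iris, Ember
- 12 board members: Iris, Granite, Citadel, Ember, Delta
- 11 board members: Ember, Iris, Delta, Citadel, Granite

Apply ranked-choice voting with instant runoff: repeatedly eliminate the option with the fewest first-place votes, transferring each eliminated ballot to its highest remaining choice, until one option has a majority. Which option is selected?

Round 1: Iris 12, Ember 11, Citadel 4, Delta 3, Granite 0. Granite has the fewest and is eliminated.
Round 2: Iris 12, Ember 11, Citadel 4, Delta 3. Delta has the fewest and is eliminated.
Round 3: Iris 12, Ember 11, Citadel 7. Citadel has the fewest and is eliminated.
Round 4: Iris 19, Ember 11. Iris has a majority.

Iris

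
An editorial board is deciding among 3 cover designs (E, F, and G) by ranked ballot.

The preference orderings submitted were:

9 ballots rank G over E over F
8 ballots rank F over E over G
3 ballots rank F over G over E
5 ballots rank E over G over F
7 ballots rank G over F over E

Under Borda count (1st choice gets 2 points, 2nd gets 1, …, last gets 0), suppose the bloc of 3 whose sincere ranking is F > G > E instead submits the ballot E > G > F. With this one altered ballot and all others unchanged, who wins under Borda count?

Borda totals with the altered ballot: E 33, F 23, G 40.
The winner is unchanged: still G.

G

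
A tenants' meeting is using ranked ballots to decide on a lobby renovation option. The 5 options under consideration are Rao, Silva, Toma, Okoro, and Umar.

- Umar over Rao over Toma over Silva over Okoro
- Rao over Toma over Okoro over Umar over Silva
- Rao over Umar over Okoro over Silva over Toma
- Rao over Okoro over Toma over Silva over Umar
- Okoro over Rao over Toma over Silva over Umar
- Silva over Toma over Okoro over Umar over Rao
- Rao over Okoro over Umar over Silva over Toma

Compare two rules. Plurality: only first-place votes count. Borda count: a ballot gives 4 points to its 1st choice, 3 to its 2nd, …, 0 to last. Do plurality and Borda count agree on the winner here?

Plurality first-place counts: Rao 4, Silva 1, Toma 0, Okoro 1, Umar 1 → Rao.
Borda totals: Rao 22, Silva 9, Toma 12, Okoro 16, Umar 11 → Rao.
The two rules agree on Rao.

Yes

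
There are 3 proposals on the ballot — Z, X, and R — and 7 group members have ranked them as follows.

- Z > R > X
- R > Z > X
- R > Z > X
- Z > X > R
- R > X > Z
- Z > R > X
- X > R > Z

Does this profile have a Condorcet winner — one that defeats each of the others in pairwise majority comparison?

Yes

Head-to-head results (7 voters total):
Z vs X: Z wins 5–2.
Z vs R: R wins 4–3.
X vs R: R wins 5–2.
R beats each rival — Z (4–3), X (5–2) — so R is the Condorcet winner.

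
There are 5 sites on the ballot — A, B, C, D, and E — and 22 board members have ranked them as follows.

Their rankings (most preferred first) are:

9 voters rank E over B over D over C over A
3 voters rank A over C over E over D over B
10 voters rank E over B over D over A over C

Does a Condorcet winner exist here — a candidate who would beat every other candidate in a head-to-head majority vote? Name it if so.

Head-to-head results (22 voters total):
A vs B: B wins 19–3.
A vs C: A wins 13–9.
A vs D: D wins 19–3.
A vs E: E wins 19–3.
B vs C: B wins 19–3.
B vs D: B wins 19–3.
B vs E: E wins 22–0.
C vs D: D wins 19–3.
C vs E: E wins 19–3.
D vs E: E wins 22–0.
E beats each rival — A (19–3), B (22–0), C (19–3), D (22–0) — so E is the Condorcet winner.

E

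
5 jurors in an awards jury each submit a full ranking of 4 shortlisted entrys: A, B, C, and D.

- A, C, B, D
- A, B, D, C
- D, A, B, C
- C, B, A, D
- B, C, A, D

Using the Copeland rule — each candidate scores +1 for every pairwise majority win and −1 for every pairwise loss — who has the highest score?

Pairwise results:
  A vs B: A wins 3–2.
  A vs C: A wins 3–2.
  A vs D: A wins 4–1.
  B vs C: B wins 3–2.
  B vs D: B wins 4–1.
  C vs D: C wins 3–2.
Copeland scores (wins − losses):
  A: 3 − 0 = 3
  B: 2 − 1 = 1
  C: 1 − 2 = -1
  D: 0 − 3 = -3
A has the best Copeland score.

A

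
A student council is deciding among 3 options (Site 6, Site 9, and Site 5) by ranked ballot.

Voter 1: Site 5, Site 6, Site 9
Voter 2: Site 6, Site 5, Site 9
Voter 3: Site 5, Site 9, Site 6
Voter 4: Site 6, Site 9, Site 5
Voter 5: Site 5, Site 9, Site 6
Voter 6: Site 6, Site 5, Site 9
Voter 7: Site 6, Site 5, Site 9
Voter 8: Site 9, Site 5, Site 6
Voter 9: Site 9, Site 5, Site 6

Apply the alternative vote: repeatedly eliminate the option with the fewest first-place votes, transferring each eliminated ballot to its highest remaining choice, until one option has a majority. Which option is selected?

Round 1: Site 6 4, Site 5 3, Site 9 2. Site 9 has the fewest and is eliminated.
Round 2: Site 5 5, Site 6 4. Site 5 has a majority.

Site 5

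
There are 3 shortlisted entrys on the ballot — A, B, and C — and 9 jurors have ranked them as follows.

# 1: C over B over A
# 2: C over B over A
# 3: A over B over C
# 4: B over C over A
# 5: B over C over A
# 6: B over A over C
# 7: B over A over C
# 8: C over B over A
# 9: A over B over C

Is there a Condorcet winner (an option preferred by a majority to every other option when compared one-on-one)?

Head-to-head results (9 voters total):
A vs B: B wins 7–2.
A vs C: C wins 5–4.
B vs C: B wins 6–3.
B beats each rival — A (7–2), C (6–3) — so B is the Condorcet winner.

Yes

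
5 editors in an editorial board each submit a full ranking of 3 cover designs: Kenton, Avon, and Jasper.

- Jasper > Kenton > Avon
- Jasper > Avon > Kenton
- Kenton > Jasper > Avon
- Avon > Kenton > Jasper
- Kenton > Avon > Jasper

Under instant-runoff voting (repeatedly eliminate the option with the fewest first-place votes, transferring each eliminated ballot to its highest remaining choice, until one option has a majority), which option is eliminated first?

Round 1: Kenton 2, Jasper 2, Avon 1. Avon has the fewest and is eliminated.
Round 2: Kenton 3, Jasper 2. Kenton has a majority.

Avon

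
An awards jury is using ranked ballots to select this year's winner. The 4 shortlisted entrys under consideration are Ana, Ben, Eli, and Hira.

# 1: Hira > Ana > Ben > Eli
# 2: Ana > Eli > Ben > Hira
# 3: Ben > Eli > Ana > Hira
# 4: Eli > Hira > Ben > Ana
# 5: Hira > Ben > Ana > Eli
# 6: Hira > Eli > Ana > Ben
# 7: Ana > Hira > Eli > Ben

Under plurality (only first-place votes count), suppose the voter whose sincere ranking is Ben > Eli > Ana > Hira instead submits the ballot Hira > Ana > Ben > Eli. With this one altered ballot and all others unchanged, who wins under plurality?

First-place totals with the altered ballot: Ana 2, Ben 0, Eli 1, Hira 4.
The winner is unchanged: still Hira.

Hira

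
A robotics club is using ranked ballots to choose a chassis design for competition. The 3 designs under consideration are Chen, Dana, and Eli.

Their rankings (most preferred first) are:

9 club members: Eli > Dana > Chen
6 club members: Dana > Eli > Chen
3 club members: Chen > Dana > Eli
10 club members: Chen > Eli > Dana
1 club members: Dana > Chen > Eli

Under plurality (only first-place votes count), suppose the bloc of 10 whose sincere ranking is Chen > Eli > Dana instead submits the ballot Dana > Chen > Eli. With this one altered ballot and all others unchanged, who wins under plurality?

Dana

First-place totals with the altered ballot: Chen 3, Dana 17, Eli 9.
The switch changes the winner from Chen to Dana.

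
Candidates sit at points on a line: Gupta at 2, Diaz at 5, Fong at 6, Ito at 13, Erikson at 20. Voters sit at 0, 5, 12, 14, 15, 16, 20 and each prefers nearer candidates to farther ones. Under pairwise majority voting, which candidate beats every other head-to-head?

With single-peaked preferences on a line, the Condorcet winner is the candidate closest to the median voter.
The median voter (position 14) is closest to Ito at 13.
Check: Ito vs Diaz — voters closer to Ito: 5 of 7.

Ito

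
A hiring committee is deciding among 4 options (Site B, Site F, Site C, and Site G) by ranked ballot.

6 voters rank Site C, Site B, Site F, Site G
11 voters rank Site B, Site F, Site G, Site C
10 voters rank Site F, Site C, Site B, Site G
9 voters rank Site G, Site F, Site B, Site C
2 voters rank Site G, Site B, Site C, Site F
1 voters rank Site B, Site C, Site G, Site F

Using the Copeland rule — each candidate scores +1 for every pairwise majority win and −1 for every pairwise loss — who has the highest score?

Pairwise results:
  Site B vs Site F: Site B wins 20–19.
  Site B vs Site C: Site B wins 23–16.
  Site B vs Site G: Site B wins 28–11.
  Site F vs Site C: Site F wins 30–9.
  Site F vs Site G: Site F wins 27–12.
  Site C vs Site G: Site G wins 22–17.
Copeland scores (wins − losses):
  Site B: 3 − 0 = 3
  Site F: 2 − 1 = 1
  Site C: 0 − 3 = -3
  Site G: 1 − 2 = -1
Site B has the best Copeland score.

Site B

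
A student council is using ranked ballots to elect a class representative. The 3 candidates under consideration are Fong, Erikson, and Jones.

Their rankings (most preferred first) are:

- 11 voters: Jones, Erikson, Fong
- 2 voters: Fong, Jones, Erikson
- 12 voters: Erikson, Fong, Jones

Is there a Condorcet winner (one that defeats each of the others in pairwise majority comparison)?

No

Head-to-head results (25 voters total):
Fong vs Erikson: Erikson wins 23–2.
Fong vs Jones: Fong wins 14–11.
Erikson vs Jones: Jones wins 13–12.
No candidate beats all others: Fong beats Jones beats Erikson beats Fong, a majority cycle.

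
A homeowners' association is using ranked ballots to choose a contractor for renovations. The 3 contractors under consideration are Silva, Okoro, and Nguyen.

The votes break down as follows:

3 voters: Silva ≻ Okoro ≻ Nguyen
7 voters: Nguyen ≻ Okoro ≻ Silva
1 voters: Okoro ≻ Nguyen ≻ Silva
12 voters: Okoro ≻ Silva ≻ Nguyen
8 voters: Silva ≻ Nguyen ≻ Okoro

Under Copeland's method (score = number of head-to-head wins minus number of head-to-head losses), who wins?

Okoro

Pairwise results:
  Silva vs Okoro: Okoro wins 20–11.
  Silva vs Nguyen: Silva wins 23–8.
  Okoro vs Nguyen: Okoro wins 16–15.
Copeland scores (wins − losses):
  Silva: 1 − 1 = 0
  Okoro: 2 − 0 = 2
  Nguyen: 0 − 2 = -2
Okoro has the best Copeland score.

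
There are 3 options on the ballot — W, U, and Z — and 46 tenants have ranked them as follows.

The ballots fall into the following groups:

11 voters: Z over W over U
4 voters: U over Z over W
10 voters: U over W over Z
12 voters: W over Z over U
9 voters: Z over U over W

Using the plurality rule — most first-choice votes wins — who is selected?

First-place vote totals:
  W: 12
  U: 14
  Z: 20
Z has the most first-place votes.

Z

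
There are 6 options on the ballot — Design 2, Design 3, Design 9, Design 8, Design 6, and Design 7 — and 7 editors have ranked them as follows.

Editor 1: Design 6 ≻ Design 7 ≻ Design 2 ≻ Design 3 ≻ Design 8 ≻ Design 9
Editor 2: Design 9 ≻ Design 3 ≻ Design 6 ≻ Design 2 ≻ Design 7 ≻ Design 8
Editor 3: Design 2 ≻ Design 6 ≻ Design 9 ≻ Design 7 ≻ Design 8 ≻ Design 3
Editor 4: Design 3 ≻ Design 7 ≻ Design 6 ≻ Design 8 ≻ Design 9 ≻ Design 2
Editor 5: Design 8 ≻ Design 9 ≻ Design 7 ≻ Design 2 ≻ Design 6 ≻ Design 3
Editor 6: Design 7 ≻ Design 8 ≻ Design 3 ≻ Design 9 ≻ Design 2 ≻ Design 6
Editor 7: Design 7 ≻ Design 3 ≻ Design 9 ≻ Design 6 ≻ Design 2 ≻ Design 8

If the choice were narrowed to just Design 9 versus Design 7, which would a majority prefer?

Ballots ranking Design 9 above Design 7: 3.
Ballots ranking Design 7 above Design 9: 4.
Design 7 wins the head-to-head, 4–3.

Design 7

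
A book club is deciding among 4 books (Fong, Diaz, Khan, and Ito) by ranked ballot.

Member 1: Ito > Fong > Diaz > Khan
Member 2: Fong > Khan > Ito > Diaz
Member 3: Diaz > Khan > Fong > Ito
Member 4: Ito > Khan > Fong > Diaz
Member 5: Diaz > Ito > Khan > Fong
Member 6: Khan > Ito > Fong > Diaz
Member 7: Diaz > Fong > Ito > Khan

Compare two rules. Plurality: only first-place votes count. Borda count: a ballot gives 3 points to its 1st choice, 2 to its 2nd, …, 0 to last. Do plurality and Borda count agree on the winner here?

Plurality first-place counts: Fong 1, Diaz 3, Khan 1, Ito 2 → Diaz.
Borda totals: Fong 10, Diaz 10, Khan 10, Ito 12 → Ito.
The two rules disagree: plurality picks Diaz, Borda picks Ito.

No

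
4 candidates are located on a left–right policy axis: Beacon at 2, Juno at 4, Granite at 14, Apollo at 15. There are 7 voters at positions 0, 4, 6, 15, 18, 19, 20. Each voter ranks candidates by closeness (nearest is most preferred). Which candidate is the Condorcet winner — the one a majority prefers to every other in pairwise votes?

Apollo

With single-peaked preferences on a line, the Condorcet winner is the candidate closest to the median voter.
The median voter (position 15) is closest to Apollo at 15.
Check: Apollo vs Beacon — voters closer to Apollo: 4 of 7.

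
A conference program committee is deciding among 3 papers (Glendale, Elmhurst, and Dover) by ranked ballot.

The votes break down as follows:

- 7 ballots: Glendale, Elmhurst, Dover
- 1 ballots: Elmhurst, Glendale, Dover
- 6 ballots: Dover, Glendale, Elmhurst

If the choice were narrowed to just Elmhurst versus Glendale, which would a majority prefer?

Ballots ranking Elmhurst above Glendale: 1.
Ballots ranking Glendale above Elmhurst: 7+6 = 13.
Glendale wins the head-to-head, 13–1.

Glendale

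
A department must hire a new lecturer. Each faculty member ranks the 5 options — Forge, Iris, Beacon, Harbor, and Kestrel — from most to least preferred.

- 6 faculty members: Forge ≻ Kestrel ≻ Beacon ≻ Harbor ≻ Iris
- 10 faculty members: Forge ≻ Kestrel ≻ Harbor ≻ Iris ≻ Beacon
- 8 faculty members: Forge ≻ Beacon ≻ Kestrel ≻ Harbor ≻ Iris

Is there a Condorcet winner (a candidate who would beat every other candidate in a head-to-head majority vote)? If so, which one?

Head-to-head results (24 voters total):
Forge vs Iris: Forge wins 24–0.
Forge vs Beacon: Forge wins 24–0.
Forge vs Harbor: Forge wins 24–0.
Forge vs Kestrel: Forge wins 24–0.
Iris vs Beacon: Beacon wins 14–10.
Iris vs Harbor: Harbor wins 24–0.
Iris vs Kestrel: Kestrel wins 24–0.
Beacon vs Harbor: Beacon wins 14–10.
Beacon vs Kestrel: Kestrel wins 16–8.
Harbor vs Kestrel: Kestrel wins 24–0.
Forge beats each rival — Iris (24–0), Beacon (24–0), Harbor (24–0), Kestrel (24–0) — so Forge is the Condorcet winner.

Forge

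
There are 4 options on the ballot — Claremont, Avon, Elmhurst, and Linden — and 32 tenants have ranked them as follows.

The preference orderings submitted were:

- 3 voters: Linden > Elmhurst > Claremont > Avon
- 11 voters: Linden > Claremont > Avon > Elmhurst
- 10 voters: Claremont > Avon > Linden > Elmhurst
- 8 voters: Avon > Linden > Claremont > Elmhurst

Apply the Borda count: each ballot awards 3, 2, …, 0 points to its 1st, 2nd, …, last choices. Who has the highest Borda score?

Linden

Borda scores:
  Claremont: 3·1 + 11·2 + 10·3 + 8·1 = 63
  Avon: 3·0 + 11·1 + 10·2 + 8·3 = 55
  Elmhurst: 3·2 + 11·0 + 10·0 + 8·0 = 6
  Linden: 3·3 + 11·3 + 10·1 + 8·2 = 68
Linden has the highest total.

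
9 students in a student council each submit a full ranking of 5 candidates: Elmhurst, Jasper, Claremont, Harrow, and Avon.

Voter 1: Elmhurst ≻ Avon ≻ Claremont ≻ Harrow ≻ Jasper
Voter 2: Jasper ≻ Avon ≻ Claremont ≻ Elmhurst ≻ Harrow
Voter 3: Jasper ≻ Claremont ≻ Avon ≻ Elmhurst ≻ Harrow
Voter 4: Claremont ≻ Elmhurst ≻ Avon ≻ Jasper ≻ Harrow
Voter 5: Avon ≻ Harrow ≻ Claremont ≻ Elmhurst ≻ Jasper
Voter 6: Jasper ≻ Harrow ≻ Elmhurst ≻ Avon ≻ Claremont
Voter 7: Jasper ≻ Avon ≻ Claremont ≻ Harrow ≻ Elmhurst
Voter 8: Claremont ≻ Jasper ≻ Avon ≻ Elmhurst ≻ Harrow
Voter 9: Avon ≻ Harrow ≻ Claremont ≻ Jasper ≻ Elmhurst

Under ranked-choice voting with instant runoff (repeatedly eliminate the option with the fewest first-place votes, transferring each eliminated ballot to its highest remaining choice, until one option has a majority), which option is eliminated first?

Round 1: Jasper 4, Claremont 2, Avon 2, Elmhurst 1, Harrow 0. Harrow has the fewest and is eliminated.
Round 2: Jasper 4, Claremont 2, Avon 2, Elmhurst 1. Elmhurst has the fewest and is eliminated.
Round 3: Jasper 4, Avon 3, Claremont 2. Claremont has the fewest and is eliminated.
Round 4: Jasper 5, Avon 4. Jasper has a majority.

Harrow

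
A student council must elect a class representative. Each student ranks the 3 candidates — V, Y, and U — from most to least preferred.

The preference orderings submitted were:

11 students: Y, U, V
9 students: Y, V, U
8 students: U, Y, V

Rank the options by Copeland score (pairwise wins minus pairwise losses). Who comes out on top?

Pairwise results:
  V vs Y: Y wins 28–0.
  V vs U: U wins 19–9.
  Y vs U: Y wins 20–8.
Copeland scores (wins − losses):
  V: 0 − 2 = -2
  Y: 2 − 0 = 2
  U: 1 − 1 = 0
Y has the best Copeland score.

Y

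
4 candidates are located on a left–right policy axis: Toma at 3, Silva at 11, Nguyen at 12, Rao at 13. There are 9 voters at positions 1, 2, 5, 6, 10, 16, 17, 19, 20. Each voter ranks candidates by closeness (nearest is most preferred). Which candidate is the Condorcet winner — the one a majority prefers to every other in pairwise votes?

With single-peaked preferences on a line, the Condorcet winner is the candidate closest to the median voter.
The median voter (position 10) is closest to Silva at 11.
Check: Silva vs Nguyen — voters closer to Silva: 5 of 9.

Silva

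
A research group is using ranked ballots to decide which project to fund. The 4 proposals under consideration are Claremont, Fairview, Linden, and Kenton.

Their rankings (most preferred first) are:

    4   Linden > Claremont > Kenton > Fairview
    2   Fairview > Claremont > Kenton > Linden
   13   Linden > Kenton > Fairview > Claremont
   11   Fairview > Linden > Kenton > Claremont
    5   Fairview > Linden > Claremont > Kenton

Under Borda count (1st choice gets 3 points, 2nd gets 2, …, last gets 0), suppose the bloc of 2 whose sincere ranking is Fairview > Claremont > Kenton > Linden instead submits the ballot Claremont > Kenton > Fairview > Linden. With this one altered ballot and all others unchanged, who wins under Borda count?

Borda totals with the altered ballot: Claremont 19, Fairview 63, Linden 83, Kenton 45.
The winner is unchanged: still Linden.

Linden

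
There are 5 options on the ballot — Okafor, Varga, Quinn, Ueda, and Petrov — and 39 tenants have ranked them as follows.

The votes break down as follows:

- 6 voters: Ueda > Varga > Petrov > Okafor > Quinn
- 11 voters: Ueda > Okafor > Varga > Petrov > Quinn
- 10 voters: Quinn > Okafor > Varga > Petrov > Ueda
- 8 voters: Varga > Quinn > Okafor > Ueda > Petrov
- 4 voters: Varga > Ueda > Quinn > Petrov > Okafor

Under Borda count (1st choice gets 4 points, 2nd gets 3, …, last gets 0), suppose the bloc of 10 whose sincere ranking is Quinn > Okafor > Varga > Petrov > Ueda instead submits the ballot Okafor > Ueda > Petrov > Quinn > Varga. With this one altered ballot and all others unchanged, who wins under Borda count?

Borda totals with the altered ballot: Okafor 95, Varga 88, Quinn 42, Ueda 118, Petrov 47.
The switch changes the winner from Varga to Ueda.

Ueda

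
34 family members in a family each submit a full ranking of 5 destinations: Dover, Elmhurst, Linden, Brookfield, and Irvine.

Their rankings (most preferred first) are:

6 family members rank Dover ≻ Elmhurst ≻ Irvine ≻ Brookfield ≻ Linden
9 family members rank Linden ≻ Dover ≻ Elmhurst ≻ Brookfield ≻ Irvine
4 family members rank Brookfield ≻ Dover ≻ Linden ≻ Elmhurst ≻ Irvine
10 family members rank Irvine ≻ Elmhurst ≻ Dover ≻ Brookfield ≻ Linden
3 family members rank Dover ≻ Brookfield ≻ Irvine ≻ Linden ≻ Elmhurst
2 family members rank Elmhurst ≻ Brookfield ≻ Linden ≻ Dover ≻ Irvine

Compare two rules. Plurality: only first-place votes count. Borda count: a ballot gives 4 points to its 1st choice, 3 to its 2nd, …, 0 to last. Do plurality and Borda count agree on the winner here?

No

Plurality first-place counts: Dover 9, Elmhurst 2, Linden 9, Brookfield 4, Irvine 10 → Irvine.
Borda totals: Dover 97, Elmhurst 78, Linden 51, Brookfield 56, Irvine 58 → Dover.
The two rules disagree: plurality picks Irvine, Borda picks Dover.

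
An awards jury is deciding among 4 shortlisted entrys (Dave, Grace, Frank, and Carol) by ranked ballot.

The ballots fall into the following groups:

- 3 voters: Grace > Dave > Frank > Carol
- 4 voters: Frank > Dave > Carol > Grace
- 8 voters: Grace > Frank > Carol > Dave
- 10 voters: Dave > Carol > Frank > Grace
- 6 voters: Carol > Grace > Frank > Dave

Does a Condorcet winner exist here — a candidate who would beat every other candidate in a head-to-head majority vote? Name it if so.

No Condorcet winner

Head-to-head results (31 voters total):
Dave vs Grace: Grace wins 17–14.
Dave vs Frank: Frank wins 18–13.
Dave vs Carol: Dave wins 17–14.
Grace vs Frank: Grace wins 17–14.
Grace vs Carol: Carol wins 20–11.
Frank vs Carol: Carol wins 16–15.
No candidate beats all others: Dave beats Carol beats Grace beats Dave, a majority cycle.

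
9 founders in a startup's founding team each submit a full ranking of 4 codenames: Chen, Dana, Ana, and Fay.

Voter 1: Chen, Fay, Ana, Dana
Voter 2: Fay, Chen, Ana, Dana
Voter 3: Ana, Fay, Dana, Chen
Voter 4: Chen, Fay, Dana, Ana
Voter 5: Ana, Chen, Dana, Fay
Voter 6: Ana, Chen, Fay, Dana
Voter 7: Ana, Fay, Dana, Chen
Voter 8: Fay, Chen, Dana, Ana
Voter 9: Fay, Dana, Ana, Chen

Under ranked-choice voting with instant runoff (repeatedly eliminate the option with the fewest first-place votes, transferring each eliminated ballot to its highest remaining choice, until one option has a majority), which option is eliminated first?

Dana

Round 1: Ana 4, Fay 3, Chen 2, Dana 0. Dana has the fewest and is eliminated.
Round 2: Ana 4, Fay 3, Chen 2. Chen has the fewest and is eliminated.
Round 3: Fay 5, Ana 4. Fay has a majority.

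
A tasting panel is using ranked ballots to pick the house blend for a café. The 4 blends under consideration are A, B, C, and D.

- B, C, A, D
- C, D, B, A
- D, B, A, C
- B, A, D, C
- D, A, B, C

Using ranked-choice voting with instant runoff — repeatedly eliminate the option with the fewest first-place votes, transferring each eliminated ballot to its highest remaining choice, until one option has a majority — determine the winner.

D

Round 1: B 2, D 2, C 1, A 0. A has the fewest and is eliminated.
Round 2: B 2, D 2, C 1. C has the fewest and is eliminated.
Round 3: D 3, B 2. D has a majority.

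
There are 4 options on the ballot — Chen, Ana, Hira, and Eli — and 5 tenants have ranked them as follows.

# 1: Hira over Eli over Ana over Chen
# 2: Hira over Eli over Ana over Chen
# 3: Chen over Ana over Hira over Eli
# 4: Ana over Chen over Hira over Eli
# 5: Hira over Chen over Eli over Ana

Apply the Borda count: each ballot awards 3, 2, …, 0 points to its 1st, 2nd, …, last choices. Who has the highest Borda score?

Hira

Borda scores:
  Chen: 0 + 0 + 3 + 2 + 2 = 7
  Ana: 1 + 1 + 2 + 3 + 0 = 7
  Hira: 3 + 3 + 1 + 1 + 3 = 11
  Eli: 2 + 2 + 0 + 0 + 1 = 5
Hira has the highest total.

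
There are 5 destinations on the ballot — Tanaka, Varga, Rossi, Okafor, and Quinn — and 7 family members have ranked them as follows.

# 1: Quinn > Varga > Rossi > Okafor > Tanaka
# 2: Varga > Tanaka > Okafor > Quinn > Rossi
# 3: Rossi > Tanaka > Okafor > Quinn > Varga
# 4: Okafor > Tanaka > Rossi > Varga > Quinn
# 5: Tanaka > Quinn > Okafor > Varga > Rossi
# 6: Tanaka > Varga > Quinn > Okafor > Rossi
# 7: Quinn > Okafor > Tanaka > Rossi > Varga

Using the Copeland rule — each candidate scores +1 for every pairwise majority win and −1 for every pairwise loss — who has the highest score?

Tanaka

Pairwise results:
  Tanaka vs Varga: Tanaka wins 5–2.
  Tanaka vs Rossi: Tanaka wins 5–2.
  Tanaka vs Okafor: Tanaka wins 4–3.
  Tanaka vs Quinn: Tanaka wins 5–2.
  Varga vs Rossi: Varga wins 4–3.
  Varga vs Okafor: Okafor wins 4–3.
  Varga vs Quinn: Quinn wins 4–3.
  Rossi vs Okafor: Okafor wins 5–2.
  Rossi vs Quinn: Quinn wins 5–2.
  Okafor vs Quinn: Quinn wins 4–3.
Copeland scores (wins − losses):
  Tanaka: 4 − 0 = 4
  Varga: 1 − 3 = -2
  Rossi: 0 − 4 = -4
  Okafor: 2 − 2 = 0
  Quinn: 3 − 1 = 2
Tanaka has the best Copeland score.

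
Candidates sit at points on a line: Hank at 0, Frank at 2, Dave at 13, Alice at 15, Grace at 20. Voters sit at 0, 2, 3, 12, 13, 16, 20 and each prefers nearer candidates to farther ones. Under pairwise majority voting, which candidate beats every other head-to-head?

With single-peaked preferences on a line, the Condorcet winner is the candidate closest to the median voter.
The median voter (position 12) is closest to Dave at 13.
Check: Dave vs Frank — voters closer to Dave: 4 of 7.

Dave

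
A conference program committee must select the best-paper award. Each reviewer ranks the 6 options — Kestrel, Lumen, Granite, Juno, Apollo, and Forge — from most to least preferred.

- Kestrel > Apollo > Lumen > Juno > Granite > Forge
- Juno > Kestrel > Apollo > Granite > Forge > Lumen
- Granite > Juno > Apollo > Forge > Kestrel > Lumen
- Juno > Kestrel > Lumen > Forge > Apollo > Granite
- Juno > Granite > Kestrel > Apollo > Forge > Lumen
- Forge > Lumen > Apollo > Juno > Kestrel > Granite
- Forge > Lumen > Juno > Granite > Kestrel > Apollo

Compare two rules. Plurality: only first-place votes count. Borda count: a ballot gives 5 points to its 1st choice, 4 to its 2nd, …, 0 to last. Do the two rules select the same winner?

Yes

Plurality first-place counts: Kestrel 1, Lumen 0, Granite 1, Juno 3, Apollo 0, Forge 2 → Juno.
Borda totals: Kestrel 19, Lumen 14, Granite 14, Juno 26, Apollo 16, Forge 16 → Juno.
The two rules agree on Juno.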